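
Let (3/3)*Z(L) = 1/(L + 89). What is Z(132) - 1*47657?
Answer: -10532196/221 ≈ -47657.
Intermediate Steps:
Z(L) = 1/(89 + L) (Z(L) = 1/(L + 89) = 1/(89 + L))
Z(132) - 1*47657 = 1/(89 + 132) - 1*47657 = 1/221 - 47657 = -10532196/221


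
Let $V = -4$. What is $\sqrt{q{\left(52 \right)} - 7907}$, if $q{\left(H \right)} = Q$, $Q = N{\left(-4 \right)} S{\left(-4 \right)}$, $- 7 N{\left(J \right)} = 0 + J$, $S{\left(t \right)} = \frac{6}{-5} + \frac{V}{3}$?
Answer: $\frac{i \sqrt{87190635}}{105} \approx 88.929 i$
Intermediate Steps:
$S{\left(t \right)} = - \frac{38}{15}$ ($S{\left(t \right)} = \frac{6}{-5} - \frac{4}{3} = 6 \left(- \frac{1}{5}\right) - \frac{4}{3} = - \frac{6}{5} - \frac{4}{3} = - \frac{38}{15}$)
$N{\left(J \right)} = - \frac{J}{7}$ ($N{\left(J \right)} = - \frac{0 + J}{7} = - \frac{J}{7}$)
$Q = - \frac{152}{105}$ ($Q = \left(- \frac{1}{7}\right) \left(-4\right) \left(- \frac{38}{15}\right) = \frac{4}{7} \left(- \frac{38}{15}\right) = - \frac{152}{105} \approx -1.4476$)
$q{\left(H \right)} = - \frac{152}{105}$
$\sqrt{q{\left(52 \right)} - 7907} = \sqrt{- \frac{152}{105} - 7907} = \sqrt{- \frac{830387}{105}} = \frac{i \sqrt{87190635}}{105}$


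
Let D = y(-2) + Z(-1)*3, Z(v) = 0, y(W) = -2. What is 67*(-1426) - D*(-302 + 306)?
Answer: -95534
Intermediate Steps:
D = -2 (D = -2 + 0*3 = -2 + 0 = -2)
67*(-1426) - D*(-302 + 306) = 67*(-1426) - (-2)*(-302 + 306) = -95542 - (-2)*4 = -95542 - 1*(-8) = -95542 + 8 = -95534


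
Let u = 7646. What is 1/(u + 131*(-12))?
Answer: 1/6074 ≈ 0.00016464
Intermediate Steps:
1/(u + 131*(-12)) = 1/(7646 + 131*(-12)) = 1/(7646 - 1572) = 1/6074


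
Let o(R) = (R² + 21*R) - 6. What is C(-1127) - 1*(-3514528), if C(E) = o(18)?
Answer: 3515224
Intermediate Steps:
o(R) = -6 + R² + 21*R
C(E) = 696 (C(E) = -6 + 18² + 21*18 = -6 + 324 + 378 = 696)
C(-1127) - 1*(-3514528) = 696 - 1*(-3514528) = 696 + 3514528 = 3515224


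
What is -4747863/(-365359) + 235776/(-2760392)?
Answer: 1627477519839/126066757591 ≈ 12.910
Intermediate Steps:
-4747863/(-365359) + 235776/(-2760392) = -4747863*(-1/365359) + 235776*(-1/2760392) = 4747863/365359 - 29472/345049 = 1627477519839/126066757591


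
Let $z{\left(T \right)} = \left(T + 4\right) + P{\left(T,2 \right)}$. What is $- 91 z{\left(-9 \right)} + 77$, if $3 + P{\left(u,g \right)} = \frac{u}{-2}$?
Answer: $\frac{791}{2} \approx 395.5$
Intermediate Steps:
$P{\left(u,g \right)} = -3 - \frac{u}{2}$ ($P{\left(u,g \right)} = -3 + \frac{u}{-2} = -3 + u \left(- \frac{1}{2}\right) = -3 - \frac{u}{2}$)
$z{\left(T \right)} = 1 + \frac{T}{2}$ ($z{\left(T \right)} = \left(T + 4\right) - \left(3 + \frac{T}{2}\right) = \left(4 + T\right) - \left(3 + \frac{T}{2}\right) = 1 + \frac{T}{2}$)
$- 91 z{\left(-9 \right)} + 77 = - 91 \left(1 + \frac{1}{2} \left(-9\right)\right) + 77 = - 91 \left(1 - \frac{9}{2}\right) + 77 = \left(-91\right) \left(- \frac{7}{2}\right) + 77 = \frac{637}{2} + 77 = \frac{791}{2}$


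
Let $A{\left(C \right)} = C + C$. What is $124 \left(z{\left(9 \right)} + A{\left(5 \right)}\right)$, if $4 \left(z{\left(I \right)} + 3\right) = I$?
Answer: $1147$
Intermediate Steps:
$z{\left(I \right)} = -3 + \frac{I}{4}$
$A{\left(C \right)} = 2 C$
$124 \left(z{\left(9 \right)} + A{\left(5 \right)}\right) = 124 \left(\left(-3 + \frac{1}{4} \cdot 9\right) + 2 \cdot 5\right) = 124 \left(\left(-3 + \frac{9}{4}\right) + 10\right) = 124 \left(- \frac{3}{4} + 10\right) = 124 \cdot \frac{37}{4} = 1147$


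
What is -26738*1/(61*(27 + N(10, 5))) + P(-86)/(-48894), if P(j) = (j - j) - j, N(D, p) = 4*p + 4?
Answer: -217932553/25351539 ≈ -8.5964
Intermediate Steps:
N(D, p) = 4 + 4*p
P(j) = -j (P(j) = 0 - j = -j)
-26738*1/(61*(27 + N(10, 5))) + P(-86)/(-48894) = -26738*1/(61*(27 + (4 + 4*5))) - 1*(-86)/(-48894) = -26738*1/(61*(27 + (4 + 20))) + 86*(-1/48894) = -26738*1/(61*(27 + 24)) - 43/24447 = -26738/(51*61) - 43/24447 = -26738/3111 - 43/24447 = -217932553/25351539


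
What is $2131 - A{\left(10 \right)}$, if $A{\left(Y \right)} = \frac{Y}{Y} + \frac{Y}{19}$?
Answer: $\frac{40460}{19} \approx 2129.5$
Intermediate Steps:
$A{\left(Y \right)} = 1 + \frac{Y}{19}$ ($A{\left(Y \right)} = 1 + Y \frac{1}{19} = 1 + \frac{Y}{19}$)
$2131 - A{\left(10 \right)} = 2131 - \left(1 + \frac{1}{19} \cdot 10\right) = 2131 - \left(1 + \frac{10}{19}\right) = 2131 - \frac{29}{19} = \frac{40460}{19}$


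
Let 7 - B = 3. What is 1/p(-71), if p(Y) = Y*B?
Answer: -1/284 ≈ -0.0035211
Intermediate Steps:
B = 4 (B = 7 - 1*3 = 7 - 3 = 4)
p(Y) = 4*Y (p(Y) = Y*4 = 4*Y)
1/p(-71) = 1/(4*(-71)) = 1/(-284) = -1/284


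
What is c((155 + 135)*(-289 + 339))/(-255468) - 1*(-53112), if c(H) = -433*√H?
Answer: 53112 + 2165*√145/127734 ≈ 53112.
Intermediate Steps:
c((155 + 135)*(-289 + 339))/(-255468) - 1*(-53112) = -433*√(-289 + 339)*√(155 + 135)/(-255468) - 1*(-53112) = -433*10*√145*(-1/255468) + 53112 = -4330*√145*(-1/255468) + 53112 = 2165*√145/127734 + 53112 = 53112 + 2165*√145/127734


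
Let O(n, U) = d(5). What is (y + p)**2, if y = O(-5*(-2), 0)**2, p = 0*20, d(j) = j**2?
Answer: 390625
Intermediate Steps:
O(n, U) = 25 (O(n, U) = 5**2 = 25)
p = 0
y = 625 (y = 25**2 = 625)
(y + p)**2 = (625 + 0)**2 = 625**2 = 390625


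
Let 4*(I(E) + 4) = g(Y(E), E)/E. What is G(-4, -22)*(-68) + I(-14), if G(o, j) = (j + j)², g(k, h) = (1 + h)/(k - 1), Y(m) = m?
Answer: -110587693/840 ≈ -1.3165e+5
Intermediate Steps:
g(k, h) = (1 + h)/(-1 + k)
I(E) = -4 + (1 + E)/(4*E*(-1 + E)) (I(E) = -4 + (((1 + E)/(-1 + E))/E)/4 = -4 + ((1 + E)/(E*(-1 + E)))/4 = -4 + (1 + E)/(4*E*(-1 + E)))
G(o, j) = 4*j² (G(o, j) = (2*j)² = 4*j²)
G(-4, -22)*(-68) + I(-14) = (4*(-22)²)*(-68) + (¼)*(1 - 14 - 16*(-14)*(-1 - 14))/(-14*(-1 - 14)) = (4*484)*(-68) + (¼)*(-1/14)*(1 - 14 - 16*(-14)*(-15))/(-15) = 1936*(-68) + (¼)*(-1/14)*(-1/15)*(1 - 14 - 3360) = -131648 + (¼)*(-1/14)*(-1/15)*(-3373) = -131648 - 3373/840 = -110587693/840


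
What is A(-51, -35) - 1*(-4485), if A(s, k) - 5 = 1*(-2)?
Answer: 4488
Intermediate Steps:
A(s, k) = 3 (A(s, k) = 5 + 1*(-2) = 5 - 2 = 3)
A(-51, -35) - 1*(-4485) = 3 - 1*(-4485) = 3 + 4485 = 4488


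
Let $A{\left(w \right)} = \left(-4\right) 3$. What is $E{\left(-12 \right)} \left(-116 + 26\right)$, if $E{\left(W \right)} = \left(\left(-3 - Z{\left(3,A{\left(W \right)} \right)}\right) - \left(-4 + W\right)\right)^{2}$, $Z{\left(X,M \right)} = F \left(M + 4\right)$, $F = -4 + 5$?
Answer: $-39690$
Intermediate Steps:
$A{\left(w \right)} = -12$
$F = 1$
$Z{\left(X,M \right)} = 4 + M$ ($Z{\left(X,M \right)} = 1 \left(M + 4\right) = 1 \left(4 + M\right) = 4 + M$)
$E{\left(W \right)} = \left(9 - W\right)^{2}$ ($E{\left(W \right)} = \left(\left(-3 - \left(4 - 12\right)\right) - \left(-4 + W\right)\right)^{2} = \left(\left(-3 - -8\right) - \left(-4 + W\right)\right)^{2} = \left(\left(-3 + 8\right) - \left(-4 + W\right)\right)^{2} = \left(5 - \left(-4 + W\right)\right)^{2} = \left(9 - W\right)^{2}$)
$E{\left(-12 \right)} \left(-116 + 26\right) = \left(-9 - 12\right)^{2} \left(-116 + 26\right) = \left(-21\right)^{2} \left(-90\right) = 441 \left(-90\right) = -39690$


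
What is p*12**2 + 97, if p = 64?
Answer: 9313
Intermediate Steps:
p*12**2 + 97 = 64*12**2 + 97 = 64*144 + 97 = 9216 + 97 = 9313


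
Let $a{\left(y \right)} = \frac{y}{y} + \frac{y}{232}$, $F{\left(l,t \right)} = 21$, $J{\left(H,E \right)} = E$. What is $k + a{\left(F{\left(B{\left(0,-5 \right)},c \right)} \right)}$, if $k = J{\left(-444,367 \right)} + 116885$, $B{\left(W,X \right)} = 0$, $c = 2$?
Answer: $\frac{27202717}{232} \approx 1.1725 \cdot 10^{5}$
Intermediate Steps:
$k = 117252$ ($k = 367 + 116885 = 117252$)
$a{\left(y \right)} = 1 + \frac{y}{232}$ ($a{\left(y \right)} = 1 + y \frac{1}{232} = 1 + \frac{y}{232}$)
$k + a{\left(F{\left(B{\left(0,-5 \right)},c \right)} \right)} = 117252 + \left(1 + \frac{1}{232} \cdot 21\right) = 117252 + \left(1 + \frac{21}{232}\right) = 117252 + \frac{253}{232} = \frac{27202717}{232}$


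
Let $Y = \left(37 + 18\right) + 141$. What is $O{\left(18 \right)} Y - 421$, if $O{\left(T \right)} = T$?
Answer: $3107$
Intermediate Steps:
$Y = 196$ ($Y = 55 + 141 = 196$)
$O{\left(18 \right)} Y - 421 = 18 \cdot 196 - 421 = 3528 - 421 = 3107$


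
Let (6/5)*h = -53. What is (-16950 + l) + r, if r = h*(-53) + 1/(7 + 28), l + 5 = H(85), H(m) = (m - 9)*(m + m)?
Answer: -355769/210 ≈ -1694.1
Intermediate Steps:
h = -265/6 (h = (5/6)*(-53) = -265/6 ≈ -44.167)
H(m) = 2*m*(-9 + m) (H(m) = (-9 + m)*(2*m) = 2*m*(-9 + m))
l = 12915 (l = -5 + 2*85*(-9 + 85) = -5 + 2*85*76 = -5 + 12920 = 12915)
r = 491581/210 (r = -265/6*(-53) + 1/(7 + 28) = 14045/6 + 1/35 = 491581/210 ≈ 2340.9)
(-16950 + l) + r = (-16950 + 12915) + 491581/210 = -4035 + 491581/210 = -355769/210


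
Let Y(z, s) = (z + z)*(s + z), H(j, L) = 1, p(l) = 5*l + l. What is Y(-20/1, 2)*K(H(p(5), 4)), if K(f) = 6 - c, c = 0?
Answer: 4320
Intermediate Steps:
p(l) = 6*l
Y(z, s) = 2*z*(s + z) (Y(z, s) = (2*z)*(s + z) = 2*z*(s + z))
K(f) = 6 (K(f) = 6 - 1*0 = 6 + 0 = 6)
Y(-20/1, 2)*K(H(p(5), 4)) = (2*(-20/1)*(2 - 20/1))*6 = (2*(-20*1)*(2 - 20*1))*6 = (2*(-20)*(2 - 20))*6 = (2*(-20)*(-18))*6 = 720*6 = 4320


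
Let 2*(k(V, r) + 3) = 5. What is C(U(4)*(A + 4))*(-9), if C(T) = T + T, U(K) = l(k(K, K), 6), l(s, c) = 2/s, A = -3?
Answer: 72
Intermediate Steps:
k(V, r) = -½ (k(V, r) = -3 + (½)*5 = -3 + 5/2 = -½)
U(K) = -4 (U(K) = 2/(-½) = 2*(-2) = -4)
C(T) = 2*T
C(U(4)*(A + 4))*(-9) = (2*(-4*(-3 + 4)))*(-9) = (2*(-4*1))*(-9) = (2*(-4))*(-9) = -8*(-9) = 72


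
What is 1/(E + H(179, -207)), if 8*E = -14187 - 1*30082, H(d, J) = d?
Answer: -8/42837 ≈ -0.00018675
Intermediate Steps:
E = -44269/8 (E = (-14187 - 1*30082)/8 = (-14187 - 30082)/8 = (1/8)*(-44269) = -44269/8 ≈ -5533.6)
1/(E + H(179, -207)) = 1/(-44269/8 + 179) = 1/(-42837/8) = -8/42837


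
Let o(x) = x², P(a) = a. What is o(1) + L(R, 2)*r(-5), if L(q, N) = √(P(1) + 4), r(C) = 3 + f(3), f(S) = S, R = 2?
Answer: 1 + 6*√5 ≈ 14.416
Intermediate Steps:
r(C) = 6 (r(C) = 3 + 3 = 6)
L(q, N) = √5 (L(q, N) = √(1 + 4) = √5)
o(1) + L(R, 2)*r(-5) = 1² + √5*6 = 1 + 6*√5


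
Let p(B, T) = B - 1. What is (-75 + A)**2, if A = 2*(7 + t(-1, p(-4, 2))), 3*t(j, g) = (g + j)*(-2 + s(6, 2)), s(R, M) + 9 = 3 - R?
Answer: 25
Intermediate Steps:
p(B, T) = -1 + B
s(R, M) = -6 - R (s(R, M) = -9 + (3 - R) = -6 - R)
t(j, g) = -14*g/3 - 14*j/3 (t(j, g) = ((g + j)*(-2 + (-6 - 1*6)))/3 = ((g + j)*(-2 + (-6 - 6)))/3 = ((g + j)*(-2 - 12))/3 = ((g + j)*(-14))/3 = (-14*g - 14*j)/3 = -14*g/3 - 14*j/3)
A = 70 (A = 2*(7 + (-14*(-1 - 4)/3 - 14/3*(-1))) = 2*(7 + (-14/3*(-5) + 14/3)) = 2*(7 + (70/3 + 14/3)) = 2*(7 + 28) = 2*35 = 70)
(-75 + A)**2 = (-75 + 70)**2 = (-5)**2 = 25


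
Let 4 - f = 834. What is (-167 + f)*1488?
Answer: -1483536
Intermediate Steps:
f = -830 (f = 4 - 1*834 = 4 - 834 = -830)
(-167 + f)*1488 = (-167 - 830)*1488 = -997*1488 = -1483536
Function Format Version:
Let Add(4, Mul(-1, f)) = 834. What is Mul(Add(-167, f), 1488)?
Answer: -1483536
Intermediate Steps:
f = -830 (f = Add(4, Mul(-1, 834)) = Add(4, -834) = -830)
Mul(Add(-167, f), 1488) = Mul(Add(-167, -830), 1488) = Mul(-997, 1488) = -1483536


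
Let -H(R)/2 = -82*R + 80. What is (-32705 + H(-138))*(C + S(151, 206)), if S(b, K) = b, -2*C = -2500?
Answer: -77751297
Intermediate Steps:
C = 1250 (C = -½*(-2500) = 1250)
H(R) = -160 + 164*R (H(R) = -2*(-82*R + 80) = -2*(80 - 82*R) = -160 + 164*R)
(-32705 + H(-138))*(C + S(151, 206)) = (-32705 + (-160 + 164*(-138)))*(1250 + 151) = (-32705 + (-160 - 22632))*1401 = (-32705 - 22792)*1401 = -55497*1401 = -77751297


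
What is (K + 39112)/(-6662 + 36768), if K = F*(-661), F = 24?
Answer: 11624/15053 ≈ 0.77221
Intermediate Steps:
K = -15864 (K = 24*(-661) = -15864)
(K + 39112)/(-6662 + 36768) = (-15864 + 39112)/(-6662 + 36768) = 23248/30106 = 23248*(1/30106) = 11624/15053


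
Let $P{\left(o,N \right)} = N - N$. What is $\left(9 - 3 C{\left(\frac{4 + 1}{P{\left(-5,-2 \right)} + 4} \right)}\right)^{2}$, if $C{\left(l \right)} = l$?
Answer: $\frac{441}{16} \approx 27.563$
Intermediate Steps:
$P{\left(o,N \right)} = 0$
$\left(9 - 3 C{\left(\frac{4 + 1}{P{\left(-5,-2 \right)} + 4} \right)}\right)^{2} = \left(9 - 3 \frac{4 + 1}{0 + 4}\right)^{2} = \left(9 - 3 \cdot \frac{5}{4}\right)^{2} = \left(9 - 3 \cdot 5 \cdot \frac{1}{4}\right)^{2} = \left(9 - \frac{15}{4}\right)^{2} = \left(\frac{21}{4}\right)^{2} = \frac{441}{16}$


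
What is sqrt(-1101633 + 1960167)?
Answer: sqrt(858534) ≈ 926.57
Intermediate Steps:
sqrt(-1101633 + 1960167) = sqrt(858534)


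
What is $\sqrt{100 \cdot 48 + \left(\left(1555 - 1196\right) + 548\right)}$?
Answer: $\sqrt{5707} \approx 75.545$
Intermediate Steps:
$\sqrt{100 \cdot 48 + \left(\left(1555 - 1196\right) + 548\right)} = \sqrt{4800 + \left(359 + 548\right)} = \sqrt{4800 + 907} = \sqrt{5707}$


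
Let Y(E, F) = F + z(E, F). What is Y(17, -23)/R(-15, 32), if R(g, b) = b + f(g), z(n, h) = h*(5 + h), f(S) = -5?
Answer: 391/27 ≈ 14.481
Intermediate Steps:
R(g, b) = -5 + b (R(g, b) = b - 5 = -5 + b)
Y(E, F) = F + F*(5 + F)
Y(17, -23)/R(-15, 32) = (-23*(6 - 23))/(-5 + 32) = -23*(-17)/27 = 391*(1/27) = 391/27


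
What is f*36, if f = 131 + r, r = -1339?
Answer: -43488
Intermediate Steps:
f = -1208 (f = 131 - 1339 = -1208)
f*36 = -1208*36 = -43488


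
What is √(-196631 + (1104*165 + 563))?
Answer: 2*I*√3477 ≈ 117.93*I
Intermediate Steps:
√(-196631 + (1104*165 + 563)) = √(-196631 + (182160 + 563)) = √(-196631 + 182723) = √(-13908) = 2*I*√3477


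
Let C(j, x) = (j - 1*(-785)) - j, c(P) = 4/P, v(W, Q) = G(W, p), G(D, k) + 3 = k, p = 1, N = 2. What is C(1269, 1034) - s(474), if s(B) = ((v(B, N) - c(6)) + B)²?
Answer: -1992331/9 ≈ -2.2137e+5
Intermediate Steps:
G(D, k) = -3 + k
v(W, Q) = -2 (v(W, Q) = -3 + 1 = -2)
s(B) = (-8/3 + B)² (s(B) = ((-2 - 4/6) + B)² = ((-2 - 1*⅔) + B)² = ((-2 - ⅔) + B)² = (-8/3 + B)²)
C(j, x) = 785 (C(j, x) = (j + 785) - j = (785 + j) - j = 785)
C(1269, 1034) - s(474) = 785 - (-8 + 3*474)²/9 = 785 - (-8 + 1422)²/9 = 785 - 1414²/9 = 785 - 1999396/9 = -1992331/9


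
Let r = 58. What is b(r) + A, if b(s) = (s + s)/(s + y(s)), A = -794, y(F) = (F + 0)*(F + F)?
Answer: -92896/117 ≈ -793.98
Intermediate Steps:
y(F) = 2*F² (y(F) = F*(2*F) = 2*F²)
b(s) = 2*s/(s + 2*s²) (b(s) = (s + s)/(s + 2*s²) = (2*s)/(s + 2*s²) = 2*s/(s + 2*s²))
b(r) + A = 2/(1 + 2*58) - 794 = 2/(1 + 116) - 794 = 2/117 - 794 = -92896/117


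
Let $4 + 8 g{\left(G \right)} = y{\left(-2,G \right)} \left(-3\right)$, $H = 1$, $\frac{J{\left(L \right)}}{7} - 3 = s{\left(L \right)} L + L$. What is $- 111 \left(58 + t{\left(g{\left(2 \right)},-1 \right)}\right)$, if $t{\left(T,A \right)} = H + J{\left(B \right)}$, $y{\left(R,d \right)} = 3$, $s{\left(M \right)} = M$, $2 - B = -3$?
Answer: $-32190$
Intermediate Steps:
$B = 5$ ($B = 2 - -3 = 2 + 3 = 5$)
$J{\left(L \right)} = 21 + 7 L + 7 L^{2}$ ($J{\left(L \right)} = 21 + 7 \left(L L + L\right) = 21 + 7 \left(L^{2} + L\right) = 21 + 7 \left(L + L^{2}\right) = 21 + \left(7 L + 7 L^{2}\right) = 21 + 7 L + 7 L^{2}$)
$g{\left(G \right)} = - \frac{13}{8}$ ($g{\left(G \right)} = - \frac{1}{2} + \frac{3 \left(-3\right)}{8} = - \frac{1}{2} + \frac{1}{8} \left(-9\right) = - \frac{1}{2} - \frac{9}{8} = - \frac{13}{8}$)
$t{\left(T,A \right)} = 232$ ($t{\left(T,A \right)} = 1 + \left(21 + 7 \cdot 5 + 7 \cdot 5^{2}\right) = 1 + \left(21 + 35 + 7 \cdot 25\right) = 1 + \left(21 + 35 + 175\right) = 1 + 231 = 232$)
$- 111 \left(58 + t{\left(g{\left(2 \right)},-1 \right)}\right) = - 111 \left(58 + 232\right) = \left(-111\right) 290 = -32190$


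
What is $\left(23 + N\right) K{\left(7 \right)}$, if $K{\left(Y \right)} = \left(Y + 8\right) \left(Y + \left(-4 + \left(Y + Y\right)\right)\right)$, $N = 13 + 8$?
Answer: $11220$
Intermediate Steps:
$N = 21$
$K{\left(Y \right)} = \left(-4 + 3 Y\right) \left(8 + Y\right)$ ($K{\left(Y \right)} = \left(8 + Y\right) \left(Y + \left(-4 + 2 Y\right)\right) = \left(8 + Y\right) \left(-4 + 3 Y\right) = \left(-4 + 3 Y\right) \left(8 + Y\right)$)
$\left(23 + N\right) K{\left(7 \right)} = \left(23 + 21\right) \left(-32 + 3 \cdot 7^{2} + 20 \cdot 7\right) = 44 \left(-32 + 3 \cdot 49 + 140\right) = 44 \left(-32 + 147 + 140\right) = 44 \cdot 255 = 11220$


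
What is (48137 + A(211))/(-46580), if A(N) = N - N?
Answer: -48137/46580 ≈ -1.0334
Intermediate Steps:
A(N) = 0
(48137 + A(211))/(-46580) = (48137 + 0)/(-46580) = 48137*(-1/46580) = -48137/46580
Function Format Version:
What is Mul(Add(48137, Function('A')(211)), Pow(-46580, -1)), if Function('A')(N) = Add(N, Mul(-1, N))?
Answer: Rational(-48137, 46580) ≈ -1.0334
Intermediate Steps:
Function('A')(N) = 0
Mul(Add(48137, Function('A')(211)), Pow(-46580, -1)) = Mul(Add(48137, 0), Pow(-46580, -1)) = Mul(48137, Rational(-1, 46580)) = Rational(-48137, 46580)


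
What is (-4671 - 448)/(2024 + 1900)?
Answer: -5119/3924 ≈ -1.3045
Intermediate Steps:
(-4671 - 448)/(2024 + 1900) = -5119/3924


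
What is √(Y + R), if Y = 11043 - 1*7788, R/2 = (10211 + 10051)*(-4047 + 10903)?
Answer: √277835799 ≈ 16668.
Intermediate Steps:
R = 277832544 (R = 2*((10211 + 10051)*(-4047 + 10903)) = 2*(20262*6856) = 2*138916272 = 277832544)
Y = 3255 (Y = 11043 - 7788 = 3255)
√(Y + R) = √(3255 + 277832544) = √277835799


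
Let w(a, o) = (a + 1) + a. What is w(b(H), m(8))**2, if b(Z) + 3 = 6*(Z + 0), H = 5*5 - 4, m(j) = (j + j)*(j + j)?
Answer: 61009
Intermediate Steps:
m(j) = 4*j**2 (m(j) = (2*j)*(2*j) = 4*j**2)
H = 21 (H = 25 - 4 = 21)
b(Z) = -3 + 6*Z (b(Z) = -3 + 6*(Z + 0) = -3 + 6*Z)
w(a, o) = 1 + 2*a (w(a, o) = (1 + a) + a = 1 + 2*a)
w(b(H), m(8))**2 = (1 + 2*(-3 + 6*21))**2 = (1 + 2*(-3 + 126))**2 = (1 + 2*123)**2 = (1 + 246)**2 = 247**2 = 61009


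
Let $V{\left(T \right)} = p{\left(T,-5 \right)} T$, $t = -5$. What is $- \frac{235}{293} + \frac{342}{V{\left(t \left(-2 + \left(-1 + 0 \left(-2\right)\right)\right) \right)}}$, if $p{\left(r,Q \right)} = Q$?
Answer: $- \frac{39277}{7325} \approx -5.362$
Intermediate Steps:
$V{\left(T \right)} = - 5 T$
$- \frac{235}{293} + \frac{342}{V{\left(t \left(-2 + \left(-1 + 0 \left(-2\right)\right)\right) \right)}} = - \frac{235}{293} + \frac{342}{\left(-5\right) \left(- 5 \left(-2 + \left(-1 + 0 \left(-2\right)\right)\right)\right)} = \left(-235\right) \frac{1}{293} + \frac{342}{\left(-5\right) \left(- 5 \left(-2 + \left(-1 + 0\right)\right)\right)} = - \frac{235}{293} + \frac{342}{\left(-5\right) \left(- 5 \left(-2 - 1\right)\right)} = - \frac{235}{293} + \frac{342}{\left(-5\right) \left(\left(-5\right) \left(-3\right)\right)} = - \frac{235}{293} + \frac{342}{\left(-5\right) 15} = - \frac{235}{293} + \frac{342}{-75} = - \frac{235}{293} + 342 \left(- \frac{1}{75}\right) = - \frac{235}{293} - \frac{114}{25} = - \frac{39277}{7325}$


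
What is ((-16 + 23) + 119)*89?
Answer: 11214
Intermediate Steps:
((-16 + 23) + 119)*89 = (7 + 119)*89 = 126*89 = 11214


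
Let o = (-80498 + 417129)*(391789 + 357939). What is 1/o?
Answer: 1/252381686368 ≈ 3.9623e-12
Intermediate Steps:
o = 252381686368 (o = 336631*749728 = 252381686368)
1/o = 1/252381686368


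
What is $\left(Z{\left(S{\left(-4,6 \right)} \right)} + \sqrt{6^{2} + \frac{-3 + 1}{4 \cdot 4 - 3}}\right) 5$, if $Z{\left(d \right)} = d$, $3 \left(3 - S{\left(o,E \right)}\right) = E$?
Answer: $5 + \frac{5 \sqrt{6058}}{13} \approx 34.936$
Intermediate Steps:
$S{\left(o,E \right)} = 3 - \frac{E}{3}$
$\left(Z{\left(S{\left(-4,6 \right)} \right)} + \sqrt{6^{2} + \frac{-3 + 1}{4 \cdot 4 - 3}}\right) 5 = \left(\left(3 - 2\right) + \sqrt{6^{2} + \frac{-3 + 1}{4 \cdot 4 - 3}}\right) 5 = \left(\left(3 - 2\right) + \sqrt{36 - \frac{2}{16 - 3}}\right) 5 = \left(1 + \sqrt{36 - \frac{2}{13}}\right) 5 = \left(1 + \sqrt{\frac{466}{13}}\right) 5 = \left(1 + \frac{\sqrt{6058}}{13}\right) 5 = 5 + \frac{5 \sqrt{6058}}{13}$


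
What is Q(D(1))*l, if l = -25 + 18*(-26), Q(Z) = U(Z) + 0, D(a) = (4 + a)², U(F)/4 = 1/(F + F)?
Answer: -986/25 ≈ -39.440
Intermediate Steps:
U(F) = 2/F (U(F) = 4/(F + F) = 4/((2*F)) = 4*(1/(2*F)) = 2/F)
Q(Z) = 2/Z (Q(Z) = 2/Z + 0 = 2/Z)
l = -493 (l = -25 - 468 = -493)
Q(D(1))*l = (2/((4 + 1)²))*(-493) = (2/(5²))*(-493) = (2/25)*(-493) = -986/25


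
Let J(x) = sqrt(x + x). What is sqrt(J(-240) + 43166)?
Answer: sqrt(43166 + 4*I*sqrt(30)) ≈ 207.76 + 0.0527*I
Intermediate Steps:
J(x) = sqrt(2)*sqrt(x) (J(x) = sqrt(2*x) = sqrt(2)*sqrt(x))
sqrt(J(-240) + 43166) = sqrt(sqrt(2)*sqrt(-240) + 43166) = sqrt(sqrt(2)*(4*I*sqrt(15)) + 43166) = sqrt(4*I*sqrt(30) + 43166) = sqrt(43166 + 4*I*sqrt(30))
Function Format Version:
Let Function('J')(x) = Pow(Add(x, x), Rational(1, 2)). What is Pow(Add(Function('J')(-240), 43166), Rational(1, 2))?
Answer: Pow(Add(43166, Mul(4, I, Pow(30, Rational(1, 2)))), Rational(1, 2)) ≈ Add(207.76, Mul(0.0527, I))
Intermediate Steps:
Function('J')(x) = Mul(Pow(2, Rational(1, 2)), Pow(x, Rational(1, 2))) (Function('J')(x) = Pow(Mul(2, x), Rational(1, 2)) = Mul(Pow(2, Rational(1, 2)), Pow(x, Rational(1, 2))))
Pow(Add(Function('J')(-240), 43166), Rational(1, 2)) = Pow(Add(Mul(Pow(2, Rational(1, 2)), Pow(-240, Rational(1, 2))), 43166), Rational(1, 2)) = Pow(Add(Mul(Pow(2, Rational(1, 2)), Mul(4, I, Pow(15, Rational(1, 2)))), 43166), Rational(1, 2)) = Pow(Add(Mul(4, I, Pow(30, Rational(1, 2))), 43166), Rational(1, 2)) = Pow(Add(43166, Mul(4, I, Pow(30, Rational(1, 2)))), Rational(1, 2))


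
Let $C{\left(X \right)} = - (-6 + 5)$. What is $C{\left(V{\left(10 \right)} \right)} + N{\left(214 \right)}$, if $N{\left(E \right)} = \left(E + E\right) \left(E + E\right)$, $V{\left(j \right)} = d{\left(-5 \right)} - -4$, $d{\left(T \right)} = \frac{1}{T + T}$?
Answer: $183185$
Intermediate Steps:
$d{\left(T \right)} = \frac{1}{2 T}$
$V{\left(j \right)} = \frac{39}{10}$ ($V{\left(j \right)} = \frac{1}{2 \left(-5\right)} - -4 = \frac{1}{2} \left(- \frac{1}{5}\right) + 4 = - \frac{1}{10} + 4 = \frac{39}{10}$)
$N{\left(E \right)} = 4 E^{2}$ ($N{\left(E \right)} = 2 E 2 E = 4 E^{2}$)
$C{\left(X \right)} = 1$ ($C{\left(X \right)} = \left(-1\right) \left(-1\right) = 1$)
$C{\left(V{\left(10 \right)} \right)} + N{\left(214 \right)} = 1 + 4 \cdot 214^{2} = 1 + 4 \cdot 45796 = 1 + 183184 = 183185$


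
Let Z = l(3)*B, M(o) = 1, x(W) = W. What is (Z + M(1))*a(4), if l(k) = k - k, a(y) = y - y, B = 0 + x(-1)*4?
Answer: 0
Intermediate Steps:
B = -4 (B = 0 - 1*4 = 0 - 4 = -4)
a(y) = 0
l(k) = 0
Z = 0 (Z = 0*(-4) = 0)
(Z + M(1))*a(4) = (0 + 1)*0 = 1*0 = 0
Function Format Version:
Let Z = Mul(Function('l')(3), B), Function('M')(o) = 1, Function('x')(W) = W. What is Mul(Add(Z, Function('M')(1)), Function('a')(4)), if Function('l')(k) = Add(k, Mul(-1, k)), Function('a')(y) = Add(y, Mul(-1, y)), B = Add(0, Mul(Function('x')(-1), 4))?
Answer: 0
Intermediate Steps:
B = -4 (B = Add(0, Mul(-1, 4)) = Add(0, -4) = -4)
Function('a')(y) = 0
Function('l')(k) = 0
Z = 0 (Z = Mul(0, -4) = 0)
Mul(Add(Z, Function('M')(1)), Function('a')(4)) = Mul(Add(0, 1), 0) = Mul(1, 0) = 0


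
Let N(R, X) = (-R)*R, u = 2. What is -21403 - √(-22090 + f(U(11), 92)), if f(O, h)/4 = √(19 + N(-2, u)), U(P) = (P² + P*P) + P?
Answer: -21403 - I*√(22090 - 4*√15) ≈ -21403.0 - 148.57*I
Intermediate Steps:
N(R, X) = -R²
U(P) = P + 2*P² (U(P) = (P² + P²) + P = 2*P² + P = P + 2*P²)
f(O, h) = 4*√15 (f(O, h) = 4*√(19 - 1*(-2)²) = 4*√(19 - 1*4) = 4*√(19 - 4) = 4*√15)
-21403 - √(-22090 + f(U(11), 92)) = -21403 - √(-22090 + 4*√15)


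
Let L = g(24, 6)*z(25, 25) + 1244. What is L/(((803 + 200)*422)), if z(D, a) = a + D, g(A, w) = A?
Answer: 1222/211633 ≈ 0.0057741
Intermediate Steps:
z(D, a) = D + a
L = 2444 (L = 24*(25 + 25) + 1244 = 24*50 + 1244 = 1200 + 1244 = 2444)
L/(((803 + 200)*422)) = 2444/(((803 + 200)*422)) = 2444/((1003*422)) = 2444/423266 = 2444*(1/423266) = 1222/211633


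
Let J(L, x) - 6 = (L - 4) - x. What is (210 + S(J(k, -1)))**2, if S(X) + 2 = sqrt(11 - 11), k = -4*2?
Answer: 43264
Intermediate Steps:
k = -8
J(L, x) = 2 + L - x (J(L, x) = 6 + ((L - 4) - x) = 6 + ((-4 + L) - x) = 6 + (-4 + L - x) = 2 + L - x)
S(X) = -2 (S(X) = -2 + sqrt(11 - 11) = -2 + sqrt(0) = -2 + 0 = -2)
(210 + S(J(k, -1)))**2 = (210 - 2)**2 = 208**2 = 43264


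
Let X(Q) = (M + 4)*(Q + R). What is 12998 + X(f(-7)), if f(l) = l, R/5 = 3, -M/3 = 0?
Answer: 13030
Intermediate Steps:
M = 0 (M = -3*0 = 0)
R = 15 (R = 5*3 = 15)
X(Q) = 60 + 4*Q (X(Q) = (0 + 4)*(Q + 15) = 4*(15 + Q) = 60 + 4*Q)
12998 + X(f(-7)) = 12998 + (60 + 4*(-7)) = 12998 + (60 - 28) = 12998 + 32 = 13030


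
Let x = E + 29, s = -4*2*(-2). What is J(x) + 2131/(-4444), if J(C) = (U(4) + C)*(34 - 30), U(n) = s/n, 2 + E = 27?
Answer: 1028877/4444 ≈ 231.52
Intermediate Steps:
E = 25 (E = -2 + 27 = 25)
s = 16 (s = -8*(-2) = 16)
x = 54 (x = 25 + 29 = 54)
U(n) = 16/n
J(C) = 16 + 4*C (J(C) = (16/4 + C)*(34 - 30) = (16*(¼) + C)*4 = (4 + C)*4 = 16 + 4*C)
J(x) + 2131/(-4444) = (16 + 4*54) + 2131/(-4444) = (16 + 216) + 2131*(-1/4444) = 232 - 2131/4444 = 1028877/4444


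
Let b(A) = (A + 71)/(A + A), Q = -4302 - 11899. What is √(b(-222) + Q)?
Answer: I*√798433323/222 ≈ 127.28*I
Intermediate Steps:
Q = -16201
b(A) = (71 + A)/(2*A) (b(A) = (71 + A)/((2*A)) = (71 + A)*(1/(2*A)) = (71 + A)/(2*A))
√(b(-222) + Q) = √((½)*(71 - 222)/(-222) - 16201) = √((½)*(-1/222)*(-151) - 16201) = √(151/444 - 16201) = √(-7193093/444) = I*√798433323/222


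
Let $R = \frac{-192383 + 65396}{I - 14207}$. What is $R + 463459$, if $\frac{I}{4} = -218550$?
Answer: $\frac{411740346800}{888407} \approx 4.6346 \cdot 10^{5}$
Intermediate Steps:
$I = -874200$ ($I = 4 \left(-218550\right) = -874200$)
$R = \frac{126987}{888407}$ ($R = \frac{-192383 + 65396}{-874200 - 14207} = - \frac{126987}{-888407} = \left(-126987\right) \left(- \frac{1}{888407}\right) = \frac{126987}{888407} \approx 0.14294$)
$R + 463459 = \frac{126987}{888407} + 463459 = \frac{411740346800}{888407}$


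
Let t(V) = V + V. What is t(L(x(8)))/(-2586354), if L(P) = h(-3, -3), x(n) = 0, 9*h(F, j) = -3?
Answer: 1/3879531 ≈ 2.5776e-7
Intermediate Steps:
h(F, j) = -⅓ (h(F, j) = (⅑)*(-3) = -⅓)
L(P) = -⅓
t(V) = 2*V
t(L(x(8)))/(-2586354) = (2*(-⅓))/(-2586354) = -⅔*(-1/2586354) = 1/3879531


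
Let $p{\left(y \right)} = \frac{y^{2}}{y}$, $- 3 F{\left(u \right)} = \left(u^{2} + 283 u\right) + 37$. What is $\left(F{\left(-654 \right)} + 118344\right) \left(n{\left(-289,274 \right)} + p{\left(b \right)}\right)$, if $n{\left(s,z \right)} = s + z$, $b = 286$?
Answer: $\frac{30449831}{3} \approx 1.015 \cdot 10^{7}$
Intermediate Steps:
$F{\left(u \right)} = - \frac{37}{3} - \frac{283 u}{3} - \frac{u^{2}}{3}$ ($F{\left(u \right)} = - \frac{\left(u^{2} + 283 u\right) + 37}{3} = - \frac{37 + u^{2} + 283 u}{3} = - \frac{37}{3} - \frac{283 u}{3} - \frac{u^{2}}{3}$)
$p{\left(y \right)} = y$
$\left(F{\left(-654 \right)} + 118344\right) \left(n{\left(-289,274 \right)} + p{\left(b \right)}\right) = \left(\left(- \frac{37}{3} - -61694 - \frac{\left(-654\right)^{2}}{3}\right) + 118344\right) \left(\left(-289 + 274\right) + 286\right) = \left(\left(- \frac{37}{3} + 61694 - 142572\right) + 118344\right) \left(-15 + 286\right) = \left(\left(- \frac{37}{3} + 61694 - 142572\right) + 118344\right) 271 = \left(- \frac{242671}{3} + 118344\right) 271 = \frac{112361}{3} \cdot 271 = \frac{30449831}{3}$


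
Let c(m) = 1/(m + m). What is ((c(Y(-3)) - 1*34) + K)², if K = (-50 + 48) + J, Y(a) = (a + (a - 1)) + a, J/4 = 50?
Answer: 10751841/400 ≈ 26880.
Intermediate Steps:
J = 200 (J = 4*50 = 200)
Y(a) = -1 + 3*a (Y(a) = (a + (-1 + a)) + a = (-1 + 2*a) + a = -1 + 3*a)
c(m) = 1/(2*m)
K = 198 (K = (-50 + 48) + 200 = -2 + 200 = 198)
((c(Y(-3)) - 1*34) + K)² = ((1/(2*(-1 + 3*(-3))) - 1*34) + 198)² = ((1/(2*(-1 - 9)) - 34) + 198)² = (((½)/(-10) - 34) + 198)² = (((½)*(-⅒) - 34) + 198)² = ((-1/20 - 34) + 198)² = (-681/20 + 198)² = (3279/20)² = 10751841/400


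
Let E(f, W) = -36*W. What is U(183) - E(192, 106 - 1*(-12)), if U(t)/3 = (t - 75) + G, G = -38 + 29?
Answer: 4545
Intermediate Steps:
G = -9
U(t) = -252 + 3*t (U(t) = 3*((t - 75) - 9) = 3*((-75 + t) - 9) = 3*(-84 + t) = -252 + 3*t)
U(183) - E(192, 106 - 1*(-12)) = (-252 + 3*183) - (-36)*(106 - 1*(-12)) = (-252 + 549) - (-36)*(106 + 12) = 297 - (-36)*118 = 297 - 1*(-4248) = 297 + 4248 = 4545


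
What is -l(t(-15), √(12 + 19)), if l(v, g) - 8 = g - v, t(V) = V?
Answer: -23 - √31 ≈ -28.568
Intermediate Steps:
l(v, g) = 8 + g - v (l(v, g) = 8 + (g - v) = 8 + g - v)
-l(t(-15), √(12 + 19)) = -(8 + √(12 + 19) - 1*(-15)) = -(8 + √31 + 15) = -(23 + √31) = -23 - √31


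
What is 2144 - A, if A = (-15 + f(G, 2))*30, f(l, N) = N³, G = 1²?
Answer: 2354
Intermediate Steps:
G = 1
A = -210 (A = (-15 + 2³)*30 = (-15 + 8)*30 = -7*30 = -210)
2144 - A = 2144 - 1*(-210) = 2144 + 210 = 2354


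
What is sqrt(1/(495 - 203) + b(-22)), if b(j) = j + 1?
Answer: I*sqrt(447563)/146 ≈ 4.5822*I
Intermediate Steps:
b(j) = 1 + j
sqrt(1/(495 - 203) + b(-22)) = sqrt(1/(495 - 203) + (1 - 22)) = sqrt(1/292 - 21) = sqrt(-6131/292) = I*sqrt(447563)/146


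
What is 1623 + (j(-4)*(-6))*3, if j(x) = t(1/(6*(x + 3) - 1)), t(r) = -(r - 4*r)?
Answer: 11415/7 ≈ 1630.7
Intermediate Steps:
t(r) = 3*r (t(r) = -(-3)*r = 3*r)
j(x) = 3/(17 + 6*x) (j(x) = 3/(6*(x + 3) - 1) = 3/(6*(3 + x) - 1) = 3/((18 + 6*x) - 1) = 3/(17 + 6*x))
1623 + (j(-4)*(-6))*3 = 1623 + ((3/(17 + 6*(-4)))*(-6))*3 = 1623 + ((3/(17 - 24))*(-6))*3 = 1623 + ((3/(-7))*(-6))*3 = 1623 + ((3*(-1/7))*(-6))*3 = 1623 - 3/7*(-6)*3 = 1623 + (18/7)*3 = 1623 + 54/7 = 11415/7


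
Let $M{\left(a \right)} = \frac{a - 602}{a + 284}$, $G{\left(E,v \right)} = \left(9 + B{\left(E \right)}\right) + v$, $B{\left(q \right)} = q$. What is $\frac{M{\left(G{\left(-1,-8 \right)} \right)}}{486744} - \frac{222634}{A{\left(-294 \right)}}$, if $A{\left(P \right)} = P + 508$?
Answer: $- \frac{7693969254623}{7395588336} \approx -1040.3$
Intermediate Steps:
$A{\left(P \right)} = 508 + P$
$G{\left(E,v \right)} = 9 + E + v$ ($G{\left(E,v \right)} = \left(9 + E\right) + v = 9 + E + v$)
$M{\left(a \right)} = \frac{-602 + a}{284 + a}$
$\frac{M{\left(G{\left(-1,-8 \right)} \right)}}{486744} - \frac{222634}{A{\left(-294 \right)}} = \frac{\frac{1}{284 - 0} \left(-602 - 0\right)}{486744} - \frac{222634}{508 - 294} = \frac{-602 + 0}{284 + 0} \cdot \frac{1}{486744} - \frac{222634}{214} = \frac{1}{284} \left(-602\right) \frac{1}{486744} - \frac{111317}{107} = \left(- \frac{301}{142}\right) \frac{1}{486744} - \frac{111317}{107} = - \frac{301}{69117648} - \frac{111317}{107} = - \frac{7693969254623}{7395588336}$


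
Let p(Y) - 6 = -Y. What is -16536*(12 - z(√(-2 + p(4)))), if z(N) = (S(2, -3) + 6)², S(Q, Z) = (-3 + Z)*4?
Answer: 5159232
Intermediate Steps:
S(Q, Z) = -12 + 4*Z
p(Y) = 6 - Y
z(N) = 324 (z(N) = ((-12 + 4*(-3)) + 6)² = ((-12 - 12) + 6)² = (-24 + 6)² = (-18)² = 324)
-16536*(12 - z(√(-2 + p(4)))) = -16536*(12 - 1*324) = -16536*(12 - 324) = -16536*(-312) = 5159232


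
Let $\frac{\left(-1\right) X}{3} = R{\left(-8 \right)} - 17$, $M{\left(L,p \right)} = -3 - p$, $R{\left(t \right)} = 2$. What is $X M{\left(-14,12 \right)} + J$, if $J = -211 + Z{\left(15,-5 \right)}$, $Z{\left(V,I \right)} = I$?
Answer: $-891$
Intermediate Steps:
$J = -216$ ($J = -211 - 5 = -216$)
$X = 45$ ($X = - 3 \left(2 - 17\right) = \left(-3\right) \left(-15\right) = 45$)
$X M{\left(-14,12 \right)} + J = 45 \left(-3 - 12\right) - 216 = 45 \left(-15\right) - 216 = -675 - 216 = -891$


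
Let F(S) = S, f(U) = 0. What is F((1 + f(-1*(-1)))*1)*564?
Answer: 564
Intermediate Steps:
F((1 + f(-1*(-1)))*1)*564 = ((1 + 0)*1)*564 = (1*1)*564 = 1*564 = 564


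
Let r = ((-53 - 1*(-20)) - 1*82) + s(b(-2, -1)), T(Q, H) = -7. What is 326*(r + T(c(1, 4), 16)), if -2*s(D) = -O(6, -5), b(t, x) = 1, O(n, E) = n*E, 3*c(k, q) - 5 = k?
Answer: -44662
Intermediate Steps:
c(k, q) = 5/3 + k/3
O(n, E) = E*n
s(D) = -15 (s(D) = -(-1)*(-5*6)/2 = -(-1)*(-30)/2 = -½*30 = -15)
r = -130 (r = ((-53 - 1*(-20)) - 1*82) - 15 = ((-53 + 20) - 82) - 15 = (-33 - 82) - 15 = -115 - 15 = -130)
326*(r + T(c(1, 4), 16)) = 326*(-130 - 7) = 326*(-137) = -44662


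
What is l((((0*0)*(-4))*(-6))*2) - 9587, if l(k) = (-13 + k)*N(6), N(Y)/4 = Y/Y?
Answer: -9639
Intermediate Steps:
N(Y) = 4 (N(Y) = 4*(Y/Y) = 4*1 = 4)
l(k) = -52 + 4*k (l(k) = (-13 + k)*4 = -52 + 4*k)
l((((0*0)*(-4))*(-6))*2) - 9587 = (-52 + 4*((((0*0)*(-4))*(-6))*2)) - 9587 = (-52 + 4*(((0*(-4))*(-6))*2)) - 9587 = (-52 + 4*((0*(-6))*2)) - 9587 = (-52 + 4*(0*2)) - 9587 = (-52 + 4*0) - 9587 = (-52 + 0) - 9587 = -52 - 9587 = -9639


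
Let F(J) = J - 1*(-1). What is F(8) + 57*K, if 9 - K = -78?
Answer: 4968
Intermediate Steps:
F(J) = 1 + J (F(J) = J + 1 = 1 + J)
K = 87 (K = 9 - 1*(-78) = 9 + 78 = 87)
F(8) + 57*K = (1 + 8) + 57*87 = 9 + 4959 = 4968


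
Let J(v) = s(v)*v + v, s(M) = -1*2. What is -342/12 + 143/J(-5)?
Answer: ⅒ ≈ 0.10000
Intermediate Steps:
s(M) = -2
J(v) = -v (J(v) = -2*v + v = -v)
-342/12 + 143/J(-5) = -342/12 + 143/((-1*(-5))) = -342*1/12 + 143/5 = -57/2 + 143*(⅕) = -57/2 + 143/5 = ⅒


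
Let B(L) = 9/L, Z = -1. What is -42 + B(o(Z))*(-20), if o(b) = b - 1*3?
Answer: 3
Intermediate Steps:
o(b) = -3 + b (o(b) = b - 3 = -3 + b)
-42 + B(o(Z))*(-20) = -42 + (9/(-3 - 1))*(-20) = -42 + (9/(-4))*(-20) = -42 + (9*(-¼))*(-20) = -42 - 9/4*(-20) = -42 + 45 = 3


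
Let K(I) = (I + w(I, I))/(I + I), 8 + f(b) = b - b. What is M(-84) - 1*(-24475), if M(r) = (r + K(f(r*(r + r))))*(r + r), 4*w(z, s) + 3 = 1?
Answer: 153991/4 ≈ 38498.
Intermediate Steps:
f(b) = -8 (f(b) = -8 + (b - b) = -8 + 0 = -8)
w(z, s) = -1/2 (w(z, s) = -3/4 + (1/4)*1 = -3/4 + 1/4 = -1/2)
K(I) = (-1/2 + I)/(2*I) (K(I) = (I - 1/2)/(I + I) = (-1/2 + I)/((2*I)) = (-1/2 + I)*(1/(2*I)) = (-1/2 + I)/(2*I))
M(r) = 2*r*(17/32 + r) (M(r) = (r + (1/4)*(-1 + 2*(-8))/(-8))*(r + r) = (r + (1/4)*(-1/8)*(-1 - 16))*(2*r) = (r + (1/4)*(-1/8)*(-17))*(2*r) = (r + 17/32)*(2*r) = (17/32 + r)*(2*r) = 2*r*(17/32 + r))
M(-84) - 1*(-24475) = (1/16)*(-84)*(17 + 32*(-84)) - 1*(-24475) = (1/16)*(-84)*(17 - 2688) + 24475 = (1/16)*(-84)*(-2671) + 24475 = 56091/4 + 24475 = 153991/4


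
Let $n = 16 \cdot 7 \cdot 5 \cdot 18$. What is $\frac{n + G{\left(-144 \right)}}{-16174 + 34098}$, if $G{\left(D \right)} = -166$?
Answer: $\frac{4957}{8962} \approx 0.55311$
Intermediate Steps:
$n = 10080$ ($n = 16 \cdot 35 \cdot 18 = 560 \cdot 18 = 10080$)
$\frac{n + G{\left(-144 \right)}}{-16174 + 34098} = \frac{10080 - 166}{-16174 + 34098} = \frac{9914}{17924} = 9914 \cdot \frac{1}{17924} = \frac{4957}{8962}$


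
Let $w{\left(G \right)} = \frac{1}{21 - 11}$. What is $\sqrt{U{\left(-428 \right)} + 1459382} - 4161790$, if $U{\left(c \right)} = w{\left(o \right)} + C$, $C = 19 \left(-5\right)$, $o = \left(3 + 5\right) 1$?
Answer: $-4161790 + \frac{\sqrt{145928710}}{10} \approx -4.1606 \cdot 10^{6}$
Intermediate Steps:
$o = 8$ ($o = 8 \cdot 1 = 8$)
$C = -95$
$w{\left(G \right)} = \frac{1}{10}$
$U{\left(c \right)} = - \frac{949}{10}$ ($U{\left(c \right)} = \frac{1}{10} - 95 = - \frac{949}{10}$)
$\sqrt{U{\left(-428 \right)} + 1459382} - 4161790 = \sqrt{- \frac{949}{10} + 1459382} - 4161790 = \sqrt{\frac{14592871}{10}} - 4161790 = \frac{\sqrt{145928710}}{10} - 4161790 = -4161790 + \frac{\sqrt{145928710}}{10}$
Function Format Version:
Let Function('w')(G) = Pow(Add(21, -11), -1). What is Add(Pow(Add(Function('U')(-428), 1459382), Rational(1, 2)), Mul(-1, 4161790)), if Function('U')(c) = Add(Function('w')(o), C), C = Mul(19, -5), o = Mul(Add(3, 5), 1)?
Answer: Add(-4161790, Mul(Rational(1, 10), Pow(145928710, Rational(1, 2)))) ≈ -4.1606e+6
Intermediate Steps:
o = 8 (o = Mul(8, 1) = 8)
C = -95
Function('w')(G) = Rational(1, 10) (Function('w')(G) = Pow(10, -1) = Rational(1, 10))
Function('U')(c) = Rational(-949, 10) (Function('U')(c) = Add(Rational(1, 10), -95) = Rational(-949, 10))
Add(Pow(Add(Function('U')(-428), 1459382), Rational(1, 2)), Mul(-1, 4161790)) = Add(Pow(Add(Rational(-949, 10), 1459382), Rational(1, 2)), Mul(-1, 4161790)) = Add(Pow(Rational(14592871, 10), Rational(1, 2)), -4161790) = Add(Mul(Rational(1, 10), Pow(145928710, Rational(1, 2))), -4161790) = Add(-4161790, Mul(Rational(1, 10), Pow(145928710, Rational(1, 2))))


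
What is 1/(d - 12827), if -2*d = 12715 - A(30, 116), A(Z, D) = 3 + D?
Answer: -1/19125 ≈ -5.2288e-5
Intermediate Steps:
d = -6298 (d = -(12715 - (3 + 116))/2 = -(12715 - 1*119)/2 = -(12715 - 119)/2 = -½*12596 = -6298)
1/(d - 12827) = 1/(-6298 - 12827) = 1/(-19125) = -1/19125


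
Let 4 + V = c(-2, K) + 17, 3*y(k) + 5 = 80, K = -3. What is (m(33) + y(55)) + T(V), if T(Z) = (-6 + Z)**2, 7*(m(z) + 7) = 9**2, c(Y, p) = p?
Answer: 319/7 ≈ 45.571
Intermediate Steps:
m(z) = 32/7 (m(z) = -7 + (1/7)*9**2 = -7 + (1/7)*81 = -7 + 81/7 = 32/7)
y(k) = 25 (y(k) = -5/3 + (1/3)*80 = -5/3 + 80/3 = 25)
V = 10 (V = -4 + (-3 + 17) = -4 + 14 = 10)
(m(33) + y(55)) + T(V) = (32/7 + 25) + (-6 + 10)**2 = 207/7 + 4**2 = 207/7 + 16 = 319/7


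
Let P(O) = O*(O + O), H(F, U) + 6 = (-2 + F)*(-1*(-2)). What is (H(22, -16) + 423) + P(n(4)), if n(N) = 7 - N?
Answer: 475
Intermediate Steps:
H(F, U) = -10 + 2*F (H(F, U) = -6 + (-2 + F)*(-1*(-2)) = -6 + (-2 + F)*2 = -6 + (-4 + 2*F) = -10 + 2*F)
P(O) = 2*O**2 (P(O) = O*(2*O) = 2*O**2)
(H(22, -16) + 423) + P(n(4)) = ((-10 + 2*22) + 423) + 2*(7 - 1*4)**2 = ((-10 + 44) + 423) + 2*(7 - 4)**2 = (34 + 423) + 2*3**2 = 457 + 2*9 = 457 + 18 = 475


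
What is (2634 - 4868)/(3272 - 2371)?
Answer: -2234/901 ≈ -2.4795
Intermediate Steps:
(2634 - 4868)/(3272 - 2371) = -2234/901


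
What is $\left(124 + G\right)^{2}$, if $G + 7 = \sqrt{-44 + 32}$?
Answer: $13677 + 468 i \sqrt{3} \approx 13677.0 + 810.6 i$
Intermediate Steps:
$G = -7 + 2 i \sqrt{3}$ ($G = -7 + \sqrt{-44 + 32} = -7 + \sqrt{-12} = -7 + 2 i \sqrt{3} \approx -7.0 + 3.4641 i$)
$\left(124 + G\right)^{2} = \left(124 - \left(7 - 2 i \sqrt{3}\right)\right)^{2} = \left(117 + 2 i \sqrt{3}\right)^{2}$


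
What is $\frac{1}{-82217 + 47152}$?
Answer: $- \frac{1}{35065} \approx -2.8518 \cdot 10^{-5}$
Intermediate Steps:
$\frac{1}{-82217 + 47152} = \frac{1}{-35065} = - \frac{1}{35065}$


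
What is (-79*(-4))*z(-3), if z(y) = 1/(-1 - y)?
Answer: 158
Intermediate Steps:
(-79*(-4))*z(-3) = (-79*(-4))*(-1/(1 - 3)) = 316*(-1/(-2)) = 316*(-1*(-½)) = 316*(½) = 158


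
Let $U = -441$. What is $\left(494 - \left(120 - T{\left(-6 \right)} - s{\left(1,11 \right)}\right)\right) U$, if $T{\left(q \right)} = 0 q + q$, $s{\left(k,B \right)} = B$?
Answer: $-167139$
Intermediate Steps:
$T{\left(q \right)} = q$ ($T{\left(q \right)} = 0 + q = q$)
$\left(494 - \left(120 - T{\left(-6 \right)} - s{\left(1,11 \right)}\right)\right) U = \left(494 + \left(\left(11 - 6\right) - 120\right)\right) \left(-441\right) = \left(494 + \left(5 - 120\right)\right) \left(-441\right) = \left(494 - 115\right) \left(-441\right) = 379 \left(-441\right) = -167139$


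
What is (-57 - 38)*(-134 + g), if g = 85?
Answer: 4655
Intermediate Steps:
(-57 - 38)*(-134 + g) = (-57 - 38)*(-134 + 85) = -95*(-49) = 4655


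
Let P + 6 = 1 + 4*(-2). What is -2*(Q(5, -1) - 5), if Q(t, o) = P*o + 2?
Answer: -20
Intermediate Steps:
P = -13 (P = -6 + (1 + 4*(-2)) = -6 + (1 - 8) = -6 - 7 = -13)
Q(t, o) = 2 - 13*o (Q(t, o) = -13*o + 2 = 2 - 13*o)
-2*(Q(5, -1) - 5) = -2*((2 - 13*(-1)) - 5) = -2*((2 + 13) - 5) = -2*(15 - 5) = -2*10 = -20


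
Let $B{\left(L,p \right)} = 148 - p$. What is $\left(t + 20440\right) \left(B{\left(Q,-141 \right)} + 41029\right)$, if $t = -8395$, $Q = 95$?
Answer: $497675310$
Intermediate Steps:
$\left(t + 20440\right) \left(B{\left(Q,-141 \right)} + 41029\right) = \left(-8395 + 20440\right) \left(\left(148 - -141\right) + 41029\right) = 12045 \left(\left(148 + 141\right) + 41029\right) = 12045 \left(289 + 41029\right) = 12045 \cdot 41318 = 497675310$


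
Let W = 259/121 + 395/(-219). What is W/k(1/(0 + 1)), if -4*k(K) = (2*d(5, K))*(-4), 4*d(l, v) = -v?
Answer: -17852/26499 ≈ -0.67369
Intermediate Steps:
d(l, v) = -v/4 (d(l, v) = (-v)/4 = -v/4)
k(K) = -K/2 (k(K) = -2*(-K/4)*(-4)/4 = -(-K/2)*(-4)/4 = -K/2)
W = 8926/26499 (W = 259*(1/121) + 395*(-1/219) = 259/121 - 395/219 = 8926/26499 ≈ 0.33684)
W/k(1/(0 + 1)) = 8926/(26499*((-1/(2*(0 + 1))))) = 8926/(26499*((-1/2/1))) = 8926/(26499*((-1/2*1))) = 8926/(26499*(-1/2)) = (8926/26499)*(-2) = -17852/26499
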